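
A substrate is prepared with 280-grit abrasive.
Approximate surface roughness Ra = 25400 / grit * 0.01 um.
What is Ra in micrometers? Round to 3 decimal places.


Ra = 25400 / 280 * 0.01 = 0.907 um

0.907


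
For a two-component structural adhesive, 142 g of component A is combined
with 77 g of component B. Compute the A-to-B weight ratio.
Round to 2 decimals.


Weight ratio A:B = 142 / 77
= 1.84

1.84


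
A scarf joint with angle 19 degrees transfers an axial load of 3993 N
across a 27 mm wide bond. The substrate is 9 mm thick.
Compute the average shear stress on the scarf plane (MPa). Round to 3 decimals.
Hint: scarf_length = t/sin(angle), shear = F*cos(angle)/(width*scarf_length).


scarf_length = 9 / sin(19 deg) = 27.6440 mm
cos(19 deg) = 0.945519
shear stress = 3993 * 0.945519 / (27 * 27.6440)
= 5.058 MPa

5.058


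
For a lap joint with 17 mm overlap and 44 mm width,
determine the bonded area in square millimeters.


Area = 17 * 44 = 748 mm^2

748


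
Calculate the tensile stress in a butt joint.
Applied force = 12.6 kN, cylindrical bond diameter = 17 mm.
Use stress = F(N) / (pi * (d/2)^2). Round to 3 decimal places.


A = pi * 8.5^2 = 226.9801 mm^2
sigma = 12600.0 / 226.9801 = 55.511 MPa

55.511


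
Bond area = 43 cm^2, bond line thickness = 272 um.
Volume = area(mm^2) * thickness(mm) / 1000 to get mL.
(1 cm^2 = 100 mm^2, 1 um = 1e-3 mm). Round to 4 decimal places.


area_mm2 = 43 * 100 = 4300
blt_mm = 272 * 1e-3 = 0.272
vol_mm3 = 4300 * 0.272 = 1169.6
vol_mL = 1169.6 / 1000 = 1.1696 mL

1.1696


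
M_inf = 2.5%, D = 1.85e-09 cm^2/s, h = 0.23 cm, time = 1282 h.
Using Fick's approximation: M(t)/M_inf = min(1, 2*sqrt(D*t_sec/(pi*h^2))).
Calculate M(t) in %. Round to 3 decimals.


t = 4615200 s
ratio = min(1, 2*sqrt(1.85e-09*4615200/(pi*0.0529)))
= 0.453324
M(t) = 2.5 * 0.453324 = 1.133%

1.133


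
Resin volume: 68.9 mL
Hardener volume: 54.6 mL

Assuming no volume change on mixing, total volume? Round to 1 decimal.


V_total = 68.9 + 54.6 = 123.5 mL

123.5


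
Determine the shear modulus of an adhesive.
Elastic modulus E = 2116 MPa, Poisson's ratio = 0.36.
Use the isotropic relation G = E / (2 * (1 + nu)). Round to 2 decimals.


G = 2116 / (2*(1+0.36)) = 2116 / 2.72
= 777.94 MPa

777.94


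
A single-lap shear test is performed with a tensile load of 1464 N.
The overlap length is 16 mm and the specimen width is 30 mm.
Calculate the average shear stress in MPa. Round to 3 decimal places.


Shear stress = F / (overlap * width)
= 1464 / (16 * 30)
= 1464 / 480
= 3.050 MPa

3.050


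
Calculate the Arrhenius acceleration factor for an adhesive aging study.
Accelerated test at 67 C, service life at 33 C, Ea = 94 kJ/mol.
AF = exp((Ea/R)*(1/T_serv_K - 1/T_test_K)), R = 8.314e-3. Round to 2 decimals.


T_test = 340.15 K, T_serv = 306.15 K
Ea/R = 94 / 0.008314 = 11306.23
AF = exp(11306.23 * (1/306.15 - 1/340.15))
= 40.10

40.10


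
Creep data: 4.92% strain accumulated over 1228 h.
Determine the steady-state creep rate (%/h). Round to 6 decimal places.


Rate = 4.92 / 1228 = 0.004007 %/h

0.004007


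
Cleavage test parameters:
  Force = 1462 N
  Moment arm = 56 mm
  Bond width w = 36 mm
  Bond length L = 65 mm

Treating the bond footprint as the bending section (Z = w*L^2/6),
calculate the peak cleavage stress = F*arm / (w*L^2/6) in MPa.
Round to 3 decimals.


M = 1462 * 56 = 81872 N*mm
Z = 36 * 65^2 / 6 = 152100 / 6 mm^3
sigma = M / Z = 6 * 81872 / 152100 = 491232 / 152100
= 3.230 MPa

3.230


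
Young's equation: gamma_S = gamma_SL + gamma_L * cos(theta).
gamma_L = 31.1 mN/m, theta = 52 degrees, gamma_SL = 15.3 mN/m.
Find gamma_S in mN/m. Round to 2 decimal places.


cos(52 deg) = 0.615661
gamma_S = 15.3 + 31.1 * 0.615661
= 34.45 mN/m

34.45


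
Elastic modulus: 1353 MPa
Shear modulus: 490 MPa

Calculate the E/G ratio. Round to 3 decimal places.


E / G = 1353 / 490 = 2.761

2.761


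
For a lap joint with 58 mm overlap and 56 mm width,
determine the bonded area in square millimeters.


Area = 58 * 56 = 3248 mm^2

3248


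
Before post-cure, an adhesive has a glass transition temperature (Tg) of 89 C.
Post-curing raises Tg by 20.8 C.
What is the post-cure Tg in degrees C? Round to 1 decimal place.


Tg_post = Tg_base + delta_Tg
= 89 + 20.8
= 109.8 C

109.8


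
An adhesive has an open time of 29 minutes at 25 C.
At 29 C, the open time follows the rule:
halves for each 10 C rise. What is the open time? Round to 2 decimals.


Factor = 2^((29-25)/10) = 1.3195
Open time = 29 / 1.3195 = 21.98 min

21.98


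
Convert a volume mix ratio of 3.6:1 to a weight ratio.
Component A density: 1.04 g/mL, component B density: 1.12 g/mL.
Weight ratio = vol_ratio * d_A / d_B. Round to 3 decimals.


= 3.6 * 1.04 / 1.12 = 3.343

3.343


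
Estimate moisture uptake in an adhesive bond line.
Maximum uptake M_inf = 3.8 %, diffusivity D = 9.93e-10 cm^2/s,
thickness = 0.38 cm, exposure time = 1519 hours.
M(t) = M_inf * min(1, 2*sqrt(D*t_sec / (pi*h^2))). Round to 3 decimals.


Convert time: 1519 h = 5468400 s
ratio = min(1, 2*sqrt(9.93e-10*5468400/(pi*0.38^2)))
= 0.218815
M(t) = 3.8 * 0.218815 = 0.831%

0.831


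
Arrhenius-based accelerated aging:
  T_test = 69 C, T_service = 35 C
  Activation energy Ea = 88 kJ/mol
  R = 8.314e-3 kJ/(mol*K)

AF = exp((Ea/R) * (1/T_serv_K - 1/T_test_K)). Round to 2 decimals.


T_test_K = 342.15, T_serv_K = 308.15
AF = exp((88/8.314e-3) * (1/308.15 - 1/342.15))
= 30.36

30.36


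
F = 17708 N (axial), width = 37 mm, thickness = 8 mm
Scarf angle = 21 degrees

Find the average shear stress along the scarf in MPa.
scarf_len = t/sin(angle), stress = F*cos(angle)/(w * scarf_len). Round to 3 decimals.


scarf_len = 8/sin(21 deg) = 22.3234
cos(21 deg) = 0.933580
stress = 17708*0.933580/(37*22.3234) = 20.015 MPa

20.015


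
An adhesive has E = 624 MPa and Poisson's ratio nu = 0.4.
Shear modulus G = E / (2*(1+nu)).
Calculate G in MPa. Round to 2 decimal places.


G = 624 / (2*(1+0.4))
= 624 / 2.80
= 222.86 MPa

222.86


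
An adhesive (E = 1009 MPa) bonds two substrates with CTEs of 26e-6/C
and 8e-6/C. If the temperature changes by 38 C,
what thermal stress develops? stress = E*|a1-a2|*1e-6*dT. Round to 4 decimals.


Stress = 1009 * |26 - 8| * 1e-6 * 38
= 0.6902 MPa

0.6902


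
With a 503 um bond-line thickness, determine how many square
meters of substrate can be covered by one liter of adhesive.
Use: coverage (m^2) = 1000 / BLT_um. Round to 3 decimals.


Coverage = 1000 / 503 = 1.988 m^2

1.988


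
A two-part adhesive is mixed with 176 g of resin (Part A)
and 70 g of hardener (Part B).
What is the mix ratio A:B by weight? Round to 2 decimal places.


Mix ratio = mass_A / mass_B
= 176 / 70
= 2.51

2.51


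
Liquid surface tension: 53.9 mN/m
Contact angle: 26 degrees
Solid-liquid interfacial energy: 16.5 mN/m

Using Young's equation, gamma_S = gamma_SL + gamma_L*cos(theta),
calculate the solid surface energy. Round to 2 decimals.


gamma_S = 16.5 + 53.9 * cos(26)
= 64.94 mN/m

64.94


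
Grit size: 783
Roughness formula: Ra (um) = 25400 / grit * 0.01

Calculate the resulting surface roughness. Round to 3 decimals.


Ra = 25400 / 783 * 0.01
= 0.324 um

0.324


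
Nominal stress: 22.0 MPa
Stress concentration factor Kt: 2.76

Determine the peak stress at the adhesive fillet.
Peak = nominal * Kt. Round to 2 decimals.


Peak stress = 22.0 * 2.76
= 60.72 MPa

60.72


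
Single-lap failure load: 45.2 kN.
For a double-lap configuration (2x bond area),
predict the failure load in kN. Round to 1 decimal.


Failure load = 45.2 * 2 = 90.4 kN

90.4


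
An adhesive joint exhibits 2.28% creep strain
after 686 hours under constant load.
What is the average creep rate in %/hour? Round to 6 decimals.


Creep rate = strain / time
= 2.28 / 686
= 0.003324 %/h

0.003324


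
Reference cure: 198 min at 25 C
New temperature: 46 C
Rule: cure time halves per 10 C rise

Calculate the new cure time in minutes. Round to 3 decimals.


factor = 2^((46-25)/10) = 4.2871
t_new = 198 / 4.2871 = 46.185 min

46.185


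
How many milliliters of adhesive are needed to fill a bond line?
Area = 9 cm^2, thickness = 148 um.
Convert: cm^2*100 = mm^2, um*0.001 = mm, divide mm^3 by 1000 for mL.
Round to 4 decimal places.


= (9 * 100) * (148 * 0.001) / 1000
= 0.1332 mL

0.1332


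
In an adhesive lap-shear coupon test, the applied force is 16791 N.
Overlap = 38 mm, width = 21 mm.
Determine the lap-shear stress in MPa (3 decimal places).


stress = F / (overlap * width)
= 16791 / (38 * 21)
= 21.041 MPa

21.041


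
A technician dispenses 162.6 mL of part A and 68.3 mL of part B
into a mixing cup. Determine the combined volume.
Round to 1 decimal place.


Combined volume = 162.6 + 68.3
= 230.9 mL

230.9


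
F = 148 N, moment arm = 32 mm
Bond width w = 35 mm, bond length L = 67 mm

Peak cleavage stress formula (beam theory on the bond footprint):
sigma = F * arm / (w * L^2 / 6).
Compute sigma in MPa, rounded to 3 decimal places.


sigma = (148 * 32) / (35 * 4489 / 6)
= 4736 * 6 / 157115
= 28416 / 157115
= 0.181 MPa

0.181


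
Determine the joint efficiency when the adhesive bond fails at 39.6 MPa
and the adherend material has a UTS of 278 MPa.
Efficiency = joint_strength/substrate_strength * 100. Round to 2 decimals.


Joint efficiency = 39.6 / 278 * 100
= 14.24%

14.24


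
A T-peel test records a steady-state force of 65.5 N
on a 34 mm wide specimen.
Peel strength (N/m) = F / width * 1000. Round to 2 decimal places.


Peel strength = 65.5 / 34 * 1000
= 1926.47 N/m

1926.47


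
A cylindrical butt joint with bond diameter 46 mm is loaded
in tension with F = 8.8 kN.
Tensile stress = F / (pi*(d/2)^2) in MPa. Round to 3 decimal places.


Area = pi * (46/2)^2 = 1661.9025 mm^2
Stress = 8.8*1000 / 1661.9025
= 5.295 MPa

5.295


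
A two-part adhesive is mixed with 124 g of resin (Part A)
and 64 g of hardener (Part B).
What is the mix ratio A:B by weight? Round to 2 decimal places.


Mix ratio = mass_A / mass_B
= 124 / 64
= 1.94

1.94


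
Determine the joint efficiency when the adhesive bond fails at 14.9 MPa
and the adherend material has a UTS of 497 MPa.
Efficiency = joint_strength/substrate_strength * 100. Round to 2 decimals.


Joint efficiency = 14.9 / 497 * 100
= 3.00%

3.00


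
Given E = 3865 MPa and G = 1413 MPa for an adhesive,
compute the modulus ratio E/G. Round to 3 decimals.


E/G ratio = 3865 / 1413 = 2.735

2.735


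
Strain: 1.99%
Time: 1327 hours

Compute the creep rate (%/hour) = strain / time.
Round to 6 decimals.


Creep rate = 1.99 / 1327
= 0.001500 %/h

0.001500


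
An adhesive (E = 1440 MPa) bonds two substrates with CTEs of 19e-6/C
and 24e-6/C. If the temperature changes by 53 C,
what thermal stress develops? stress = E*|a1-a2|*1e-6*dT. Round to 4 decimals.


Stress = 1440 * |19 - 24| * 1e-6 * 53
= 0.3816 MPa

0.3816


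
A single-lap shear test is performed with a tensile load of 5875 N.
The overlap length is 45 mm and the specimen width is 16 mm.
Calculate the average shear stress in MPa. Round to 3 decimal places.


Shear stress = F / (overlap * width)
= 5875 / (45 * 16)
= 5875 / 720
= 8.160 MPa

8.160


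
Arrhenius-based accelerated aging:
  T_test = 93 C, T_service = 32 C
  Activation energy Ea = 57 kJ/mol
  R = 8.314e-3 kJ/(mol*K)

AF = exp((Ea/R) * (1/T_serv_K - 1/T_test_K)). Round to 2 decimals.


T_test_K = 366.15, T_serv_K = 305.15
AF = exp((57/8.314e-3) * (1/305.15 - 1/366.15))
= 42.23

42.23


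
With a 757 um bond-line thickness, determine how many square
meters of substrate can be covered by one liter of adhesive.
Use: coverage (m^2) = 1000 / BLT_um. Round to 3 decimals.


Coverage = 1000 / 757 = 1.321 m^2

1.321


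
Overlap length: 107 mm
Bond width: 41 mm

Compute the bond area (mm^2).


Bond area = 107 * 41 = 4387 mm^2

4387


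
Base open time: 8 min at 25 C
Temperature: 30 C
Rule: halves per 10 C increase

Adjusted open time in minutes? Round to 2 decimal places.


Acceleration = 2^((30-25)/10) = 1.4142
Open time = 8 / 1.4142 = 5.66 min

5.66


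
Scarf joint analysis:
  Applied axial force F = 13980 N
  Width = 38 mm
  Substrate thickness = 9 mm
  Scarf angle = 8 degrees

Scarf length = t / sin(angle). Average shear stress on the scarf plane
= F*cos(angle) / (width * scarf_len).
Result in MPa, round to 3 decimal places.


Scarf length = 9 / sin(8 deg) = 64.6677 mm
cos(8 deg) = 0.990268
Shear = 13980 * 0.990268 / (38 * 64.6677)
= 5.634 MPa

5.634


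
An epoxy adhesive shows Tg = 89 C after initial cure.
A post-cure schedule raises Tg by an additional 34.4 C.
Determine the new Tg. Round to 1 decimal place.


New Tg = 89 + 34.4
= 123.4 C

123.4


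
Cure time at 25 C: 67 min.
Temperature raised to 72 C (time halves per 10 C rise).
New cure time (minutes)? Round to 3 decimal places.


Acceleration factor = 2^(47/10) = 25.9921
New time = 67 / 25.9921 = 2.578 min

2.578


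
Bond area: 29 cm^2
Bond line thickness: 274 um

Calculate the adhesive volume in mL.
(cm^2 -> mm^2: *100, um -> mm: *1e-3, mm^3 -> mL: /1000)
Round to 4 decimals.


V = 29*100 * 274*1e-3 / 1000
= 0.7946 mL

0.7946


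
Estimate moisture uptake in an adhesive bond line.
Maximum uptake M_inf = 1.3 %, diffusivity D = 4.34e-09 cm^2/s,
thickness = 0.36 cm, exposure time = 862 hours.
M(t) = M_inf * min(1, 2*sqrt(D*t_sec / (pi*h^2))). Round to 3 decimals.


Convert time: 862 h = 3103200 s
ratio = min(1, 2*sqrt(4.34e-09*3103200/(pi*0.36^2)))
= 0.363749
M(t) = 1.3 * 0.363749 = 0.473%

0.473


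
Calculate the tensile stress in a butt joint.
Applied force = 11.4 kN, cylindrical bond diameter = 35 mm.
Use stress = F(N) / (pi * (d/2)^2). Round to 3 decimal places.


A = pi * 17.5^2 = 962.1128 mm^2
sigma = 11400.0 / 962.1128 = 11.849 MPa

11.849


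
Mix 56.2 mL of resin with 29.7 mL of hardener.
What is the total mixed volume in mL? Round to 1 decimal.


Total = 56.2 + 29.7 = 85.9 mL

85.9


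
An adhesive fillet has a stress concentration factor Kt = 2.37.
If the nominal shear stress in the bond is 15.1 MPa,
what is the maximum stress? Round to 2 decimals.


Max stress = 15.1 * 2.37 = 35.79 MPa

35.79


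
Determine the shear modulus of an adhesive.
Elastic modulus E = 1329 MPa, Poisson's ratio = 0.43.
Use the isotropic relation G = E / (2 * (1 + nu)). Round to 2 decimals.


G = 1329 / (2*(1+0.43)) = 1329 / 2.86
= 464.69 MPa

464.69


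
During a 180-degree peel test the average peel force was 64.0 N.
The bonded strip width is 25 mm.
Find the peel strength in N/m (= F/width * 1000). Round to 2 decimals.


Peel strength = F/width * 1000
= 64.0 / 25 * 1000
= 2560.00 N/m

2560.00


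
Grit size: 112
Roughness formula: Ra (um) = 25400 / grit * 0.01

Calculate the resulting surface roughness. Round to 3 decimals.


Ra = 25400 / 112 * 0.01
= 2.268 um

2.268


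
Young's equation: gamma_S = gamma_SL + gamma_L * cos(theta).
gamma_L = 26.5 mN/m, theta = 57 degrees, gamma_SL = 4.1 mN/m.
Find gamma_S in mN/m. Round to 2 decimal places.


cos(57 deg) = 0.544639
gamma_S = 4.1 + 26.5 * 0.544639
= 18.53 mN/m

18.53


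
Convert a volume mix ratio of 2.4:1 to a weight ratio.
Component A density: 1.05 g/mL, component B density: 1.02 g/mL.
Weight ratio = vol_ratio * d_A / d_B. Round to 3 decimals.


= 2.4 * 1.05 / 1.02 = 2.471

2.471


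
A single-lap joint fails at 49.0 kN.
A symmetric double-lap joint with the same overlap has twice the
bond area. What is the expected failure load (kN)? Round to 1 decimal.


Double-lap load = 2 * 49.0 = 98.0 kN

98.0


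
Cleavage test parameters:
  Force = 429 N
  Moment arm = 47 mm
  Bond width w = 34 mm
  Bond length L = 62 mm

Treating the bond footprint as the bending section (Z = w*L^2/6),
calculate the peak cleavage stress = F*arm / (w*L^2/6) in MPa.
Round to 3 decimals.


M = 429 * 47 = 20163 N*mm
Z = 34 * 62^2 / 6 = 130696 / 6 mm^3
sigma = M / Z = 6 * 20163 / 130696 = 120978 / 130696
= 0.926 MPa

0.926


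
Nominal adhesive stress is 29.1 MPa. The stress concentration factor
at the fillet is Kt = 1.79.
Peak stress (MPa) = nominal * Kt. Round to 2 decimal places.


Peak = 29.1 * 1.79 = 52.09 MPa

52.09


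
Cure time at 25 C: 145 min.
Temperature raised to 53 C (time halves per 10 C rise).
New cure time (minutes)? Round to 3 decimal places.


Acceleration factor = 2^(28/10) = 6.9644
New time = 145 / 6.9644 = 20.820 min

20.820


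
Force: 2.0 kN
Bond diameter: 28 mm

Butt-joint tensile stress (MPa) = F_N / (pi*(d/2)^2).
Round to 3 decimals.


F_N = 2.0 * 1000 = 2000.0 N
A = pi*(14.0)^2 = 615.7522 mm^2
stress = 2000.0 / 615.7522 = 3.248 MPa

3.248


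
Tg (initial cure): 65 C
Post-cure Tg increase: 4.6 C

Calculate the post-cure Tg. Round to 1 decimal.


Post-cure Tg = 65 + 4.6 = 69.6 C

69.6


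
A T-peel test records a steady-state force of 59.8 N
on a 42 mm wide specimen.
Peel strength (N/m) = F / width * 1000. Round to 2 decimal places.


Peel strength = 59.8 / 42 * 1000
= 1423.81 N/m

1423.81


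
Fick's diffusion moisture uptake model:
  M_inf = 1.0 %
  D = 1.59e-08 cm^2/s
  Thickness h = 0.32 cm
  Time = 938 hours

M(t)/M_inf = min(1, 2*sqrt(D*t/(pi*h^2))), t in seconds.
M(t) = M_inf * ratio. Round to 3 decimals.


t_sec = 938 * 3600 = 3376800
ratio = 2*sqrt(1.59e-08*3376800/(pi*0.32^2))
= min(1, 0.817064)
= 0.817064
M(t) = 1.0 * 0.817064 = 0.817 %

0.817


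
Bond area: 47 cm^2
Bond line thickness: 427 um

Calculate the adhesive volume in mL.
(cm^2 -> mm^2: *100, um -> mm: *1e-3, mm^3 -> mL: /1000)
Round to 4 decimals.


V = 47*100 * 427*1e-3 / 1000
= 2.0069 mL

2.0069


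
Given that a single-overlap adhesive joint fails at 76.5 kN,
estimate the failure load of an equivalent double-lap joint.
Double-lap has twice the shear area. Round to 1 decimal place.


Double-lap factor = 2
Expected load = 76.5 * 2 = 153.0 kN

153.0


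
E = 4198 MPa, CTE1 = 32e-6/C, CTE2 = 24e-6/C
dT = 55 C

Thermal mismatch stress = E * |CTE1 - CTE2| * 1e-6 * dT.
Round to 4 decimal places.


= 4198 * 8e-6 * 55
= 1.8471 MPa

1.8471


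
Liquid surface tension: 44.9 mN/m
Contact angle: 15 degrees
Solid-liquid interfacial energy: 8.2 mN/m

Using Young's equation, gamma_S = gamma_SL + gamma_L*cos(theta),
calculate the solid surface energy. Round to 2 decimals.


gamma_S = 8.2 + 44.9 * cos(15)
= 51.57 mN/m

51.57


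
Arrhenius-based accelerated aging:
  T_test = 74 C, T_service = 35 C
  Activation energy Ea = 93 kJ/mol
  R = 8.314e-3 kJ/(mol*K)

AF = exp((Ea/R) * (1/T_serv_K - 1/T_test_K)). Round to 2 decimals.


T_test_K = 347.15, T_serv_K = 308.15
AF = exp((93/8.314e-3) * (1/308.15 - 1/347.15))
= 59.03

59.03


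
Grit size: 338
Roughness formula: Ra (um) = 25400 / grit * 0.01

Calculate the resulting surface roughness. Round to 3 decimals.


Ra = 25400 / 338 * 0.01
= 0.751 um

0.751


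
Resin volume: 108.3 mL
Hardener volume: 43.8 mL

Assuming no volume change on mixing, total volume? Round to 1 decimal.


V_total = 108.3 + 43.8 = 152.1 mL

152.1


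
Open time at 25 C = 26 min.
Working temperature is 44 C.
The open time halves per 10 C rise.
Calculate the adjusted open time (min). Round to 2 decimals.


factor = 2^((44 - 25) / 10) = 3.7321
ot = 26 / 3.7321 = 6.97 min

6.97


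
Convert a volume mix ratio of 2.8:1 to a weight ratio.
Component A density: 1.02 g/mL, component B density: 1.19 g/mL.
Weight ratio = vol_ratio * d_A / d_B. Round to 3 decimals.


= 2.8 * 1.02 / 1.19 = 2.400

2.400


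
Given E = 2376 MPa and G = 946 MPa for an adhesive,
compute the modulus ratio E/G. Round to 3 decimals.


E/G ratio = 2376 / 946 = 2.512

2.512


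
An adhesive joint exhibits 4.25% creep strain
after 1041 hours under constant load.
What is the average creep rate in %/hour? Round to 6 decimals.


Creep rate = strain / time
= 4.25 / 1041
= 0.004083 %/h

0.004083


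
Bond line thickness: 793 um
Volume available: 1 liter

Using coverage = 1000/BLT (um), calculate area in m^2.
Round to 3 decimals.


1 L = 1e6 mm^3, thickness = 793 um = 0.793 mm
Area = 1e6 / 0.793 mm^2 = (1e6 / 0.793) / 1e6 m^2 = 1000 / 793 m^2
= 1.261 m^2

1.261


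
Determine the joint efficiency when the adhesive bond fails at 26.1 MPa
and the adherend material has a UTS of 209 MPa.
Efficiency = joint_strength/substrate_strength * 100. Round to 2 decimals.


Joint efficiency = 26.1 / 209 * 100
= 12.49%

12.49


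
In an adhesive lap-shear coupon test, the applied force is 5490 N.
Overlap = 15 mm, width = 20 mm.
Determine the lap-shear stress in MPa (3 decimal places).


stress = F / (overlap * width)
= 5490 / (15 * 20)
= 18.300 MPa

18.300


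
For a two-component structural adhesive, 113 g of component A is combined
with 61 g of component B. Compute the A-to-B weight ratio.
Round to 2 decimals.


Weight ratio A:B = 113 / 61
= 1.85

1.85


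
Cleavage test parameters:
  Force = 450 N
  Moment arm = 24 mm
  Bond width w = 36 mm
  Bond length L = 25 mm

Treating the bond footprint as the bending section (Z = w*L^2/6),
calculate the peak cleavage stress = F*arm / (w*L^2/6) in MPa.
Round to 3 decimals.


M = 450 * 24 = 10800 N*mm
Z = 36 * 25^2 / 6 = 22500 / 6 mm^3
sigma = M / Z = 6 * 10800 / 22500 = 64800 / 22500
= 2.880 MPa

2.880


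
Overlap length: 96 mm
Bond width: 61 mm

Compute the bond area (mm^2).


Bond area = 96 * 61 = 5856 mm^2

5856


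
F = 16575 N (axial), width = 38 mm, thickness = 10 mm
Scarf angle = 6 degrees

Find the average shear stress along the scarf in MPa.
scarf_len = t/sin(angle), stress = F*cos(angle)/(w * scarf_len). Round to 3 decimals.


scarf_len = 10/sin(6 deg) = 95.6677
cos(6 deg) = 0.994522
stress = 16575*0.994522/(38*95.6677) = 4.534 MPa

4.534


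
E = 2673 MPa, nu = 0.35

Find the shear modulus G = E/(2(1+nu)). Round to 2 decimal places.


G = 2673 / (2 * 1.35)
= 990.00 MPa

990.00


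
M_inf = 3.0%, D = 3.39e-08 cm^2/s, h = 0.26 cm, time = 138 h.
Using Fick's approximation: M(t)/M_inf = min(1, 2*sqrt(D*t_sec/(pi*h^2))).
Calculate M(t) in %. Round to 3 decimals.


t = 496800 s
ratio = min(1, 2*sqrt(3.39e-08*496800/(pi*0.0676)))
= 0.563213
M(t) = 3.0 * 0.563213 = 1.690%

1.690


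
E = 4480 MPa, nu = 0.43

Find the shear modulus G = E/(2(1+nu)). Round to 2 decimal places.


G = 4480 / (2 * 1.43)
= 1566.43 MPa

1566.43


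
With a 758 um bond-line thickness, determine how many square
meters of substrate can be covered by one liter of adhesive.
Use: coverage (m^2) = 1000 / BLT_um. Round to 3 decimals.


Coverage = 1000 / 758 = 1.319 m^2

1.319


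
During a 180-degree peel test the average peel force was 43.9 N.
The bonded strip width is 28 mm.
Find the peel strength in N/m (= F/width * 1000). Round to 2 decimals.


Peel strength = F/width * 1000
= 43.9 / 28 * 1000
= 1567.86 N/m

1567.86


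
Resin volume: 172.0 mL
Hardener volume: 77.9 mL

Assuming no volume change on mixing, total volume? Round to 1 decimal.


V_total = 172.0 + 77.9 = 249.9 mL

249.9


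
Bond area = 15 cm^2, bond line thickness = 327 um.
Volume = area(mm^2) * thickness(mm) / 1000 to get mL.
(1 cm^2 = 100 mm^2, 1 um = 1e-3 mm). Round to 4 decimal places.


area_mm2 = 15 * 100 = 1500
blt_mm = 327 * 1e-3 = 0.327
vol_mm3 = 1500 * 0.327 = 490.5
vol_mL = 490.5 / 1000 = 0.4905 mL

0.4905


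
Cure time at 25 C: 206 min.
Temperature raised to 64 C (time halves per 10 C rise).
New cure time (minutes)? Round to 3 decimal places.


Acceleration factor = 2^(39/10) = 14.9285
New time = 206 / 14.9285 = 13.799 min

13.799


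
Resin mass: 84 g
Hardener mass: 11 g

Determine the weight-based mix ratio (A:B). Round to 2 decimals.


Ratio = 84 / 11 = 7.64

7.64


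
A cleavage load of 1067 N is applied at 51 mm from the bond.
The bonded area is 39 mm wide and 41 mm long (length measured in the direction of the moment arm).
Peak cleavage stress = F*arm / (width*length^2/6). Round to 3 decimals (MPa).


Moment = 1067 * 51 = 54417 N*mm
Section modulus = 39 * 1681 / 6 = 65559 / 6 mm^3
Stress = 54417 / (65559 / 6) = 326502 / 65559
= 4.980 MPa

4.980


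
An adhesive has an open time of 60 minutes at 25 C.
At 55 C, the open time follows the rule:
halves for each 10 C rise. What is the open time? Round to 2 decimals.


Factor = 2^((55-25)/10) = 8.0000
Open time = 60 / 8.0000 = 7.50 min

7.50


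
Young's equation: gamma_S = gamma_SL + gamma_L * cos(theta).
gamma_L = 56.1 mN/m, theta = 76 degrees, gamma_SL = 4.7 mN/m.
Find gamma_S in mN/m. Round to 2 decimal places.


cos(76 deg) = 0.241922
gamma_S = 4.7 + 56.1 * 0.241922
= 18.27 mN/m

18.27


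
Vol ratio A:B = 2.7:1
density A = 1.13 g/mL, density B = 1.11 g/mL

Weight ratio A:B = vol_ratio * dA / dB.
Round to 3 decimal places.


Weight ratio = 2.7 * 1.13 / 1.11
= 2.749

2.749


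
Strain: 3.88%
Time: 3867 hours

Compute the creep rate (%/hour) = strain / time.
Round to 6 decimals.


Creep rate = 3.88 / 3867
= 0.001003 %/h

0.001003


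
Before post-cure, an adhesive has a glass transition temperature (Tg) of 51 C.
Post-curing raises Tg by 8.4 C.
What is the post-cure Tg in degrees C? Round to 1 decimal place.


Tg_post = Tg_base + delta_Tg
= 51 + 8.4
= 59.4 C

59.4


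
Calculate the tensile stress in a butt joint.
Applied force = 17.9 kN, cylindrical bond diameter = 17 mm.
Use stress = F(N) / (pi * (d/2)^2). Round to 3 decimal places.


A = pi * 8.5^2 = 226.9801 mm^2
sigma = 17900.0 / 226.9801 = 78.862 MPa

78.862


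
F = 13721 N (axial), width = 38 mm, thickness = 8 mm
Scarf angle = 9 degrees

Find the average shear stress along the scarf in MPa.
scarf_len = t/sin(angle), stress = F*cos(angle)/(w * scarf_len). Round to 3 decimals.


scarf_len = 8/sin(9 deg) = 51.1396
cos(9 deg) = 0.987688
stress = 13721*0.987688/(38*51.1396) = 6.974 MPa

6.974


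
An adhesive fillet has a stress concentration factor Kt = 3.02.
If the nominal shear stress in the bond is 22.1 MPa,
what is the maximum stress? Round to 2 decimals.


Max stress = 22.1 * 3.02 = 66.74 MPa

66.74


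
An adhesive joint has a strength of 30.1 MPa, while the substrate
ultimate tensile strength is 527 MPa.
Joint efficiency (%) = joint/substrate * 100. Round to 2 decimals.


Efficiency = 30.1 / 527 * 100
= 5.71%

5.71


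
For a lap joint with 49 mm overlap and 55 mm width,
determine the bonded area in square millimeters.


Area = 49 * 55 = 2695 mm^2

2695


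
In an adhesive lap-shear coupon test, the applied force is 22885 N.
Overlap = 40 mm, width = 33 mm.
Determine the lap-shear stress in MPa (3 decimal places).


stress = F / (overlap * width)
= 22885 / (40 * 33)
= 17.337 MPa

17.337


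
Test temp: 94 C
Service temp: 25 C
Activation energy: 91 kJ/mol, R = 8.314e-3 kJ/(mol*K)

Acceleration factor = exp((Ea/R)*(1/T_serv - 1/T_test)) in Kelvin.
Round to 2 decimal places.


AF = exp((91/0.008314)*(1/298.15 - 1/367.15))
= 991.53

991.53


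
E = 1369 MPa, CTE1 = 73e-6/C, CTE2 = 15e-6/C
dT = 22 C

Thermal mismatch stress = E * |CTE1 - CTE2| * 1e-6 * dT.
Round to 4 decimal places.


= 1369 * 58e-6 * 22
= 1.7468 MPa

1.7468


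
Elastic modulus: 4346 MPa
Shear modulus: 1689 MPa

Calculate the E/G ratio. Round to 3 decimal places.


E / G = 4346 / 1689 = 2.573

2.573


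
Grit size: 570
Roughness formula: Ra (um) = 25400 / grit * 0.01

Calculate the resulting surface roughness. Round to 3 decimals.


Ra = 25400 / 570 * 0.01
= 0.446 um

0.446


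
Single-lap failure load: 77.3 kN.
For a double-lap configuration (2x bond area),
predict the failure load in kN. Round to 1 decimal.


Failure load = 77.3 * 2 = 154.6 kN

154.6


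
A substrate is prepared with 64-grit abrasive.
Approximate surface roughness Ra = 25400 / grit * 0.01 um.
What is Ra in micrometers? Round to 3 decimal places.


Ra = 25400 / 64 * 0.01 = 3.969 um

3.969


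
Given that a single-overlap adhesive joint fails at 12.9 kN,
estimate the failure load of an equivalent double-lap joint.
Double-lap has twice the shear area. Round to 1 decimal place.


Double-lap factor = 2
Expected load = 12.9 * 2 = 25.8 kN

25.8


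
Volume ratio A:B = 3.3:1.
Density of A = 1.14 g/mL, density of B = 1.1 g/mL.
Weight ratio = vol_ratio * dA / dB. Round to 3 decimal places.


Wt ratio = 3.3 * 1.14 / 1.1
= 3.420

3.420


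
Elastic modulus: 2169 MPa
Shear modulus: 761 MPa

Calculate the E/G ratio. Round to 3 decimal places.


E / G = 2169 / 761 = 2.850

2.850


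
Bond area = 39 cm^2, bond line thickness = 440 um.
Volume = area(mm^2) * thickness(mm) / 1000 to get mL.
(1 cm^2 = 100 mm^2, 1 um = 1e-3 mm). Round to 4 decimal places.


area_mm2 = 39 * 100 = 3900
blt_mm = 440 * 1e-3 = 0.44
vol_mm3 = 3900 * 0.44 = 1716.0
vol_mL = 1716.0 / 1000 = 1.7160 mL

1.7160


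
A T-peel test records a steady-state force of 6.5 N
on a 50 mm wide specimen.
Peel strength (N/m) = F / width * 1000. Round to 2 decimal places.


Peel strength = 6.5 / 50 * 1000
= 130.00 N/m

130.00


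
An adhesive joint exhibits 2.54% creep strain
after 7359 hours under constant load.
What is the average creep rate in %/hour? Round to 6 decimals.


Creep rate = strain / time
= 2.54 / 7359
= 0.000345 %/h

0.000345


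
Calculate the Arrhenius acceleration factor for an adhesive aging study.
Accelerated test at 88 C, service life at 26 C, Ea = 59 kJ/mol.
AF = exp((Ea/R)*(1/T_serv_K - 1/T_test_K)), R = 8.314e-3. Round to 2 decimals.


T_test = 361.15 K, T_serv = 299.15 K
Ea/R = 59 / 0.008314 = 7096.46
AF = exp(7096.46 * (1/299.15 - 1/361.15))
= 58.70

58.70


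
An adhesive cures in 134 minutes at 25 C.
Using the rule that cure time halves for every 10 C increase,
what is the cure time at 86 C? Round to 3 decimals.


Factor = 2^((86 - 25) / 10) = 68.5935
Cure time = 134 / 68.5935
= 1.954 minutes

1.954


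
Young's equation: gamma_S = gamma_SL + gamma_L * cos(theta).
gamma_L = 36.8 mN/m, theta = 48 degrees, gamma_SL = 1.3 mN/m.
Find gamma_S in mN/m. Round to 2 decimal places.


cos(48 deg) = 0.669131
gamma_S = 1.3 + 36.8 * 0.669131
= 25.92 mN/m

25.92


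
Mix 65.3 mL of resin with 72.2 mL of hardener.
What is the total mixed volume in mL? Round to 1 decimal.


Total = 65.3 + 72.2 = 137.5 mL

137.5


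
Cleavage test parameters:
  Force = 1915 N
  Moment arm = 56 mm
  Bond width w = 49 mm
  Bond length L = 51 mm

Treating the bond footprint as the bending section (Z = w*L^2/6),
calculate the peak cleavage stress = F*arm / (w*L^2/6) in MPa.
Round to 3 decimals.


M = 1915 * 56 = 107240 N*mm
Z = 49 * 51^2 / 6 = 127449 / 6 mm^3
sigma = M / Z = 6 * 107240 / 127449 = 643440 / 127449
= 5.049 MPa

5.049


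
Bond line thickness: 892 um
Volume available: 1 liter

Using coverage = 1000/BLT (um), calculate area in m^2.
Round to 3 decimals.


1 L = 1e6 mm^3, thickness = 892 um = 0.892 mm
Area = 1e6 / 0.892 mm^2 = (1e6 / 0.892) / 1e6 m^2 = 1000 / 892 m^2
= 1.121 m^2

1.121


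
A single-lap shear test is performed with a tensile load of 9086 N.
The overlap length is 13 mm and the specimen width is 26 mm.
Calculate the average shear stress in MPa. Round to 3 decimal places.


Shear stress = F / (overlap * width)
= 9086 / (13 * 26)
= 9086 / 338
= 26.882 MPa

26.882


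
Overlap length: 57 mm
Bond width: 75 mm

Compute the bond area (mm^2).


Bond area = 57 * 75 = 4275 mm^2

4275


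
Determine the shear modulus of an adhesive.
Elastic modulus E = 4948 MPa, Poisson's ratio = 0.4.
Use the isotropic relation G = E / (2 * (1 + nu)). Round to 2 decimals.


G = 4948 / (2*(1+0.4)) = 4948 / 2.80
= 1767.14 MPa

1767.14


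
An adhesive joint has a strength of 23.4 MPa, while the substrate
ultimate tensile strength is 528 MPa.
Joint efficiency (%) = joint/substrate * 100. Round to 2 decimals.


Efficiency = 23.4 / 528 * 100
= 4.43%

4.43


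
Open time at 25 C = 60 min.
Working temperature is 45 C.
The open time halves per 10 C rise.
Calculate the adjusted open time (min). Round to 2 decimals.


factor = 2^((45 - 25) / 10) = 4.0000
ot = 60 / 4.0000 = 15.00 min

15.00


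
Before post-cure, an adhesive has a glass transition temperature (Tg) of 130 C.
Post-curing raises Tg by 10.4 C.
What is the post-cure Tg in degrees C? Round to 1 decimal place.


Tg_post = Tg_base + delta_Tg
= 130 + 10.4
= 140.4 C

140.4


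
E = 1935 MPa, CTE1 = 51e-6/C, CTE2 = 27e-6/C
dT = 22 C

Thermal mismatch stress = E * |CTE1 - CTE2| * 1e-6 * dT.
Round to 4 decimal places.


= 1935 * 24e-6 * 22
= 1.0217 MPa

1.0217


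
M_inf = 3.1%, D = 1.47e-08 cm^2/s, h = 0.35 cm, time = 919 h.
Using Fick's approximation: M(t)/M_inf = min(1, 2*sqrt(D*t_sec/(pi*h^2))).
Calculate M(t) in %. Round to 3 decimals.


t = 3308400 s
ratio = min(1, 2*sqrt(1.47e-08*3308400/(pi*0.1225)))
= 0.710976
M(t) = 3.1 * 0.710976 = 2.204%

2.204


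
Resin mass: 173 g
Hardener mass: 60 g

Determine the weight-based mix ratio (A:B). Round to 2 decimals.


Ratio = 173 / 60 = 2.88

2.88


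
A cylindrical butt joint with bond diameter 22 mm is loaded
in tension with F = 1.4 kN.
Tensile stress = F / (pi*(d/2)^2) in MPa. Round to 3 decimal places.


Area = pi * (22/2)^2 = 380.1327 mm^2
Stress = 1.4*1000 / 380.1327
= 3.683 MPa

3.683


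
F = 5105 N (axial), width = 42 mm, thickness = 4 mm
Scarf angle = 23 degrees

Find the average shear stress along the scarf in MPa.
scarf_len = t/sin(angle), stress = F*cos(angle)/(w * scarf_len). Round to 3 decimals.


scarf_len = 4/sin(23 deg) = 10.2372
cos(23 deg) = 0.920505
stress = 5105*0.920505/(42*10.2372) = 10.929 MPa

10.929


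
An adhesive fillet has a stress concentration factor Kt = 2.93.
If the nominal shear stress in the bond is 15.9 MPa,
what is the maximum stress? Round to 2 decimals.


Max stress = 15.9 * 2.93 = 46.59 MPa

46.59


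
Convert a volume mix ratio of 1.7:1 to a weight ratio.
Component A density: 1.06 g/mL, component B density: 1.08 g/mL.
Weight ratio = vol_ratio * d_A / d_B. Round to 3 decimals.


= 1.7 * 1.06 / 1.08 = 1.669

1.669


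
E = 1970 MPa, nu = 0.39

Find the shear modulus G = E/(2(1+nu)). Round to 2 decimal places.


G = 1970 / (2 * 1.39)
= 708.63 MPa

708.63


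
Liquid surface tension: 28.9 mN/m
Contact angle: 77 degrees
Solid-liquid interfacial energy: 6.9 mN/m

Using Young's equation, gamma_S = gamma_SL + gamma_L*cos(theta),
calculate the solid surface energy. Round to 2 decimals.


gamma_S = 6.9 + 28.9 * cos(77)
= 13.40 mN/m

13.40


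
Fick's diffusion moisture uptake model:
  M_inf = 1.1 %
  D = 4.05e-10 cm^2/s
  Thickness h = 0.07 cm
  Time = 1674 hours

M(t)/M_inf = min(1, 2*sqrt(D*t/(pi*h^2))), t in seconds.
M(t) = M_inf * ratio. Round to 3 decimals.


t_sec = 1674 * 3600 = 6026400
ratio = 2*sqrt(4.05e-10*6026400/(pi*0.07^2))
= min(1, 0.796367)
= 0.796367
M(t) = 1.1 * 0.796367 = 0.876 %

0.876


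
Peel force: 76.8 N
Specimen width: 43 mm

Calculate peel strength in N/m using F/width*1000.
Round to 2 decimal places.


Peel strength = 76.8 / 43 * 1000 = 1786.05 N/m

1786.05


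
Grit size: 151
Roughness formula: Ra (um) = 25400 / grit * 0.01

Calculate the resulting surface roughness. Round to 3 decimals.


Ra = 25400 / 151 * 0.01
= 1.682 um

1.682


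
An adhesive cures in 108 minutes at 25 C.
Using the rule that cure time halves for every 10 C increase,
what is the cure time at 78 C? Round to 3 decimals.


Factor = 2^((78 - 25) / 10) = 39.3966
Cure time = 108 / 39.3966
= 2.741 minutes

2.741


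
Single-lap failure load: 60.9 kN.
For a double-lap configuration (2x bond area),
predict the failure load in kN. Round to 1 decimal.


Failure load = 60.9 * 2 = 121.8 kN

121.8


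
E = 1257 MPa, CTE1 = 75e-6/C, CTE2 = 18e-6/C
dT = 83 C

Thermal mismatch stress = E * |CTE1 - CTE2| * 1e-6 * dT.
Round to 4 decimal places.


= 1257 * 57e-6 * 83
= 5.9469 MPa

5.9469


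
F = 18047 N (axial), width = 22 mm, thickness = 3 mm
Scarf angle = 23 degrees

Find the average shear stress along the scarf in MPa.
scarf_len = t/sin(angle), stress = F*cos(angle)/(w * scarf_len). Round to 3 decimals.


scarf_len = 3/sin(23 deg) = 7.6779
cos(23 deg) = 0.920505
stress = 18047*0.920505/(22*7.6779) = 98.348 MPa

98.348


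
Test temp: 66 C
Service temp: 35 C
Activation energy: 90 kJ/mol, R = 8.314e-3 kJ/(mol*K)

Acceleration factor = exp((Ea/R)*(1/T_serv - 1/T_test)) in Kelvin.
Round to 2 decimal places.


AF = exp((90/0.008314)*(1/308.15 - 1/339.15))
= 24.80

24.80


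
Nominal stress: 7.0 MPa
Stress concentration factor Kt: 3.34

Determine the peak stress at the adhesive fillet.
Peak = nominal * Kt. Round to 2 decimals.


Peak stress = 7.0 * 3.34
= 23.38 MPa

23.38


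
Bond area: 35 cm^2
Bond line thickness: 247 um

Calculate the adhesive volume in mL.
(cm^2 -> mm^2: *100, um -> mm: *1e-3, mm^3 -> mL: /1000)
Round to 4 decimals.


V = 35*100 * 247*1e-3 / 1000
= 0.8645 mL

0.8645


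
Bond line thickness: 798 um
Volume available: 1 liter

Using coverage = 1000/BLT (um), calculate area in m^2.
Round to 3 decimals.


1 L = 1e6 mm^3, thickness = 798 um = 0.798 mm
Area = 1e6 / 0.798 mm^2 = (1e6 / 0.798) / 1e6 m^2 = 1000 / 798 m^2
= 1.253 m^2

1.253


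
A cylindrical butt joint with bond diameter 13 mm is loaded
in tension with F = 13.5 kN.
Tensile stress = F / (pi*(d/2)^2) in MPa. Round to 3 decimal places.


Area = pi * (13/2)^2 = 132.7323 mm^2
Stress = 13.5*1000 / 132.7323
= 101.708 MPa

101.708


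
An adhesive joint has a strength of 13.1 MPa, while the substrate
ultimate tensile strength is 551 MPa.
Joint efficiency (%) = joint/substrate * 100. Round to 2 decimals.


Efficiency = 13.1 / 551 * 100
= 2.38%

2.38


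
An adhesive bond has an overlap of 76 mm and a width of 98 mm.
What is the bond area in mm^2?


Bond area = overlap * width
= 76 * 98
= 7448 mm^2

7448


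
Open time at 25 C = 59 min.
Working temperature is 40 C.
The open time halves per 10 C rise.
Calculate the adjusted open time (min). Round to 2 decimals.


factor = 2^((40 - 25) / 10) = 2.8284
ot = 59 / 2.8284 = 20.86 min

20.86


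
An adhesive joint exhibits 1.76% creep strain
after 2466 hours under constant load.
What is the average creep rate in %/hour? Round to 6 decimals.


Creep rate = strain / time
= 1.76 / 2466
= 0.000714 %/h

0.000714


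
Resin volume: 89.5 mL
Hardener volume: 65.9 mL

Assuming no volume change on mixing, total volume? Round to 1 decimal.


V_total = 89.5 + 65.9 = 155.4 mL

155.4


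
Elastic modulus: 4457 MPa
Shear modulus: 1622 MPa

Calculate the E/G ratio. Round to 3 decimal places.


E / G = 4457 / 1622 = 2.748

2.748


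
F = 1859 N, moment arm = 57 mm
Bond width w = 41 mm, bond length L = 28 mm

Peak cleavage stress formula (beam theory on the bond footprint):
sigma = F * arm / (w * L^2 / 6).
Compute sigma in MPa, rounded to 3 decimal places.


sigma = (1859 * 57) / (41 * 784 / 6)
= 105963 * 6 / 32144
= 635778 / 32144
= 19.779 MPa

19.779


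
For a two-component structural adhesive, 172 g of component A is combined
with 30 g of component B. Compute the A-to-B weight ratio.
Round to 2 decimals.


Weight ratio A:B = 172 / 30
= 5.73

5.73


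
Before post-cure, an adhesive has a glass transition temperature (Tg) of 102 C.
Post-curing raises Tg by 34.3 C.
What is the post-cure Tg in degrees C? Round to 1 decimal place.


Tg_post = Tg_base + delta_Tg
= 102 + 34.3
= 136.3 C

136.3


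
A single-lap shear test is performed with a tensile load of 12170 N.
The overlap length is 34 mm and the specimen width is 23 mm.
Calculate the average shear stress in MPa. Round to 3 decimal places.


Shear stress = F / (overlap * width)
= 12170 / (34 * 23)
= 12170 / 782
= 15.563 MPa

15.563


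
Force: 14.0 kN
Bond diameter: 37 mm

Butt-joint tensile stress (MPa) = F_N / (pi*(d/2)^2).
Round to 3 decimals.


F_N = 14.0 * 1000 = 14000.0 N
A = pi*(18.5)^2 = 1075.2101 mm^2
stress = 14000.0 / 1075.2101 = 13.021 MPa

13.021
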